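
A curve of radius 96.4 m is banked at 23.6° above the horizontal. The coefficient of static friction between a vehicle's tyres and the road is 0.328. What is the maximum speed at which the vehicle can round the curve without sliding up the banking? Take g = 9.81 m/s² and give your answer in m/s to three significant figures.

29.1 m/s

At the maximum speed, friction acts down the slope at its limiting value f = μN. Radially (horizontal, toward centre): N sinθ + μN cosθ = mv²/r. Vertically: N cosθ − μN sinθ = mg.
Dividing: v² = r g (sinθ + μcosθ)/(cosθ − μsinθ).
sinθ + μcosθ = 0.4003 + 0.328×0.9164 = 0.7009; cosθ − μsinθ = 0.9164 − 0.328×0.4003 = 0.7850.
v² = 96.4 × 9.81 × 0.7009/0.7850 = 844.3 m²/s², so v = 29.06 m/s.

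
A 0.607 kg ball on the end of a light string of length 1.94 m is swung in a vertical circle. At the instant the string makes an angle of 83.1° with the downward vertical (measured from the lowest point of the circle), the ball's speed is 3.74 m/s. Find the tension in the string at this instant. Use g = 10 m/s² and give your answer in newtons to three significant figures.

5.11 N

Take the radial direction toward the centre of the circle as positive. The component of the weight along the string toward the centre is −mg cos φ (φ measured from the bottom), so Newton's second law along the string gives T − mg cos φ = m v²/r.
cos 83.1° = 0.1201, so T = m(v²/r + g cos φ) = 0.607 × ((3.74)²/1.94 + 10.0 × 0.1201) = 0.607 × (7.210 + (1.201)) = 0.607 × 8.411 = 5.106 N.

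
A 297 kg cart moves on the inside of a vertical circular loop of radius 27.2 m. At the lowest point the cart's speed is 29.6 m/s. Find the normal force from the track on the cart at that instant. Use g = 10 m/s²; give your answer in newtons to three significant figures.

12500 N

At the lowest point, N points up (toward the centre) and the weight mg points down (away from the centre), so the net inward force is N − mg = mv²/r.
N = m(v²/r + g) = 297 × ((29.6)²/27.2 + 10.0) = 297 × (32.21 + 10.0) = 297 × 42.21 = 12540 N.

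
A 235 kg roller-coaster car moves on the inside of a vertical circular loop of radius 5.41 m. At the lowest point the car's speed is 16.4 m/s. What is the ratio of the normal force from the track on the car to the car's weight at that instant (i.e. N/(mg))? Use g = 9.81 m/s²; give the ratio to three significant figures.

6.07

At the bottom, N − mg = mv²/r, so N = m(v²/r + g) and N/(mg) = v²/(rg) + 1 = (16.4)²/(5.41 × 9.81) + 1 = 5.068 + 1 = 6.068.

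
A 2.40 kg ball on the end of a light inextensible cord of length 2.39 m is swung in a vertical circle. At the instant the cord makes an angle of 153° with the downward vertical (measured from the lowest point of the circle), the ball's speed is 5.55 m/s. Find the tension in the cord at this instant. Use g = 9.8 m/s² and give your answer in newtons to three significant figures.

9.97 N

Take the radial direction toward the centre of the circle as positive. The component of the weight along the string toward the centre is −mg cos φ (φ measured from the bottom), so Newton's second law along the string gives T − mg cos φ = m v²/r.
cos 153° = -0.8910, so T = m(v²/r + g cos φ) = 2.40 × ((5.55)²/2.39 + 9.8 × -0.8910) = 2.40 × (12.89 + (-8.732)) = 2.40 × 4.156 = 9.975 N.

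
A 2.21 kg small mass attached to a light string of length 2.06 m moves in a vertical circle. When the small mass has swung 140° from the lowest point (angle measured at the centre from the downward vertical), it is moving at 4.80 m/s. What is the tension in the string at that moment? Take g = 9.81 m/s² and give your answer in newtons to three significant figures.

Take the radial direction toward the centre of the circle as positive. The component of the weight along the string toward the centre is −mg cos φ (φ measured from the bottom), so Newton's second law along the string gives T − mg cos φ = m v²/r.
cos 140° = -0.7660, so T = m(v²/r + g cos φ) = 2.21 × ((4.80)²/2.06 + 9.81 × -0.7660) = 2.21 × (11.18 + (-7.515)) = 2.21 × 3.670 = 8.110 N.

8.11 N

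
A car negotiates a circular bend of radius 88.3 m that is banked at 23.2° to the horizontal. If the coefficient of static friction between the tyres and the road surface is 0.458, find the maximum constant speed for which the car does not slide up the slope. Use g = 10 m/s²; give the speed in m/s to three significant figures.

31.2 m/s

At the maximum speed, friction acts down the slope at its limiting value f = μN. Radially (horizontal, toward centre): N sinθ + μN cosθ = mv²/r. Vertically: N cosθ − μN sinθ = mg.
Dividing: v² = r g (sinθ + μcosθ)/(cosθ − μsinθ).
sinθ + μcosθ = 0.3939 + 0.458×0.9191 = 0.8149; cosθ − μsinθ = 0.9191 − 0.458×0.3939 = 0.7387.
v² = 88.3 × 10.0 × 0.8149/0.7387 = 974.1 m²/s², so v = 31.21 m/s.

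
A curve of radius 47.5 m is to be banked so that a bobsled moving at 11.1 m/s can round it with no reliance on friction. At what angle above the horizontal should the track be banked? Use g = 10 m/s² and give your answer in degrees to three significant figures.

For a frictionless banked turn: horizontally N sinθ = mv²/r and vertically N cosθ = mg.
Dividing: tanθ = v²/(r g) = (11.1)²/(47.5 × 10.0) = 123.2/475.0 = 0.2594.
θ = arctan(0.2594) = 14.54°.

14.5°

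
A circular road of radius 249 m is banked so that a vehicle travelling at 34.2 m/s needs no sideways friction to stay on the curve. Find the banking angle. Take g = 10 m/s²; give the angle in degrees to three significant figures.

For a frictionless banked turn: horizontally N sinθ = mv²/r and vertically N cosθ = mg.
Dividing: tanθ = v²/(r g) = (34.2)²/(249 × 10.0) = 1170/2490 = 0.4697.
θ = arctan(0.4697) = 25.16°.

25.2°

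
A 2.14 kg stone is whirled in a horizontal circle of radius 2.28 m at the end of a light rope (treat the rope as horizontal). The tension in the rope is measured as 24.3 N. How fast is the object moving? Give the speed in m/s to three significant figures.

T = m v²/r ⇒ v = √(T r / m) = √(24.3 × 2.28 / 2.14) = √25.89 = 5.088 m/s.

5.09 m/s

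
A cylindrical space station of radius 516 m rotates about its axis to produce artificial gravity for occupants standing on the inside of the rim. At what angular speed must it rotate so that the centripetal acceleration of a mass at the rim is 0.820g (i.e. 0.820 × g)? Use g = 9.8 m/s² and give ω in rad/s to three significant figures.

0.125 rad/s

Centripetal acceleration a_c = ω²r. Setting ω²r = 0.820g:
ω = √(0.820g / r) = √(0.820 × 9.8 / 516) = √0.01557 = 0.1248 rad/s.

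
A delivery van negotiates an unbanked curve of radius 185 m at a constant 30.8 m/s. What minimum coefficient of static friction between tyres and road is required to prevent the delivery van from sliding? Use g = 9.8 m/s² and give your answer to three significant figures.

0.523

Friction provides the centripetal force: μ_s m g = m v²/r, so μ_s = v²/(g r) = (30.80)²/(9.8 × 185) = 948.6/1813 = 0.5232.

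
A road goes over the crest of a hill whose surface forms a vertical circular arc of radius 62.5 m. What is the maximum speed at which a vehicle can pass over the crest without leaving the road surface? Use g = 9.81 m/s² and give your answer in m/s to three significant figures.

At the crest the centre of the circle is below the vehicle, so the net downward (centripetal) force is mg − N = mv²/r.
The vehicle leaves the road when N → 0, giving v_max = √(g r) = √(9.81 × 62.5) = 24.76 m/s.

24.8 m/s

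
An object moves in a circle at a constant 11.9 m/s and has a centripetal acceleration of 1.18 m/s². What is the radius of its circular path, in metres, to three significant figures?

120 m

a_c = v²/r ⇒ r = v²/a_c = (11.9)²/1.18 = 141.6/1.18 = 120.0 m.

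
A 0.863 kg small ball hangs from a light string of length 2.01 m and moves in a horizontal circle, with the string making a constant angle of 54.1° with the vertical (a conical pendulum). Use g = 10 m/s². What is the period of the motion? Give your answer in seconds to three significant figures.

2.16 s

r = L sinθ = 1.628 m. From T sinθ = mω²r and T cosθ = mg: tanθ = ω²r/g, so ω² = g tanθ / r = g/(L cosθ).
ω = √(g/(L cosθ)) = √(10.0/(2.01 × 0.5864)) = √8.485 = 2.913 rad/s.
Period = 2π/ω = 2.157 s.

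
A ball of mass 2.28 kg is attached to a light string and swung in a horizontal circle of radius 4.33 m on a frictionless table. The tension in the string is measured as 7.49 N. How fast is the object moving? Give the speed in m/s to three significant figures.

T = m v²/r ⇒ v = √(T r / m) = √(7.49 × 4.33 / 2.28) = √14.22 = 3.772 m/s.

3.77 m/s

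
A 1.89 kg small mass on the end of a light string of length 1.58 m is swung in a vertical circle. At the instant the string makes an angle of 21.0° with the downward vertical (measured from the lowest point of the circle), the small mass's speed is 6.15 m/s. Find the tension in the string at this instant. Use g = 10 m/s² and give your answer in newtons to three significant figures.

Take the radial direction toward the centre of the circle as positive. The component of the weight along the string toward the centre is −mg cos φ (φ measured from the bottom), so Newton's second law along the string gives T − mg cos φ = m v²/r.
cos 21.0° = 0.9336, so T = m(v²/r + g cos φ) = 1.89 × ((6.15)²/1.58 + 10.0 × 0.9336) = 1.89 × (23.94 + (9.336)) = 1.89 × 33.27 = 62.89 N.

62.9 N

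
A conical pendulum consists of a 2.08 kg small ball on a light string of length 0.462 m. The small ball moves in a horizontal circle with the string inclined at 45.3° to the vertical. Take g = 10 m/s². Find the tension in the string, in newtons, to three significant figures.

29.6 N

Vertically the bob has no acceleration, so T cosθ = mg.
T = mg/cosθ = 2.08 × 10.0 / cos 45.3° = 20.80/0.7034 = 29.57 N.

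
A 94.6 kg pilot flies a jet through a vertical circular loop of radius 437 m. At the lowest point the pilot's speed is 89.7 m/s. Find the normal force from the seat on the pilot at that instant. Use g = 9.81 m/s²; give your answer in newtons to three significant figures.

At the lowest point, N points up (toward the centre) and the weight mg points down (away from the centre), so the net inward force is N − mg = mv²/r.
N = m(v²/r + g) = 94.6 × ((89.7)²/437 + 9.81) = 94.6 × (18.41 + 9.81) = 94.6 × 28.22 = 2670 N.

2670 N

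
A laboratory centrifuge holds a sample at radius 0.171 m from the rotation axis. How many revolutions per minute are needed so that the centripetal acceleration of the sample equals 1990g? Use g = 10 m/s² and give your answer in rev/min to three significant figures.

3260 rev/min

Require ω²r = 1990g, so ω = √(1990 × 10.0/0.171) = 341.1 rad/s.
In rev/min: ω × 60/(2π) = 341.1 × 60/(2π) = 3258 rev/min.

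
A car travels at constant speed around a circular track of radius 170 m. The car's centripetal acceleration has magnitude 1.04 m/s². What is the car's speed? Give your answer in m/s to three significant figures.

a_c = v²/r ⇒ v = √(a_c · r) = √(1.04 × 170) = √176.8 = 13.30 m/s.

13.3 m/s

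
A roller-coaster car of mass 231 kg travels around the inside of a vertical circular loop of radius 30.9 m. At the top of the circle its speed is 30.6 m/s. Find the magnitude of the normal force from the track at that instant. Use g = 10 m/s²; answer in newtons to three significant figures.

4690 N

At the top, both N and the weight mg point inward (toward the centre), so N + mg = mv²/r.
N = m(v²/r − g) = 231 × ((30.6)²/30.9 − 10.0) = 231 × (30.30 − 10.0) = 231 × 20.30 = 4690 N.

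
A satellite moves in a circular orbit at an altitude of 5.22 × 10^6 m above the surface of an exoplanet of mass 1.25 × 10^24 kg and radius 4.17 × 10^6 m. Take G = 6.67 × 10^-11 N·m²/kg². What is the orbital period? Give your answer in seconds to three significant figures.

r = R + h = 4.17 × 10^6 + 5.22 × 10^6 = 9.390 × 10^6 m. Gravity provides the centripetal force: G M m / r² = m v² / r ⇒ v = √(GM/r) = 2980 m/s.
T = 2πr/v = 2π × 9.390 × 10^6 / 2980 = 19800 s.

19800 s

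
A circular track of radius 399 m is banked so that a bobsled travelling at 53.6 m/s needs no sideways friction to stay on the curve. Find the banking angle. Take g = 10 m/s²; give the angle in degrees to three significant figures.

35.8°

For a frictionless banked turn: horizontally N sinθ = mv²/r and vertically N cosθ = mg.
Dividing: tanθ = v²/(r g) = (53.6)²/(399 × 10.0) = 2873/3990 = 0.7200.
θ = arctan(0.7200) = 35.76°.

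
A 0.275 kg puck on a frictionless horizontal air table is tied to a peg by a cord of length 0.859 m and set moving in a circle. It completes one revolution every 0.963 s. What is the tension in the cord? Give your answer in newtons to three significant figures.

v = 2πr/T = 2π × 0.859/0.963 = 5.605 m/s.
The tension is the only horizontal force, so it supplies the full centripetal force: T = m v²/r = 0.275 × (5.605)²/0.859 = 0.275 × 31.41/0.859 = 10.06 N.

10.1 N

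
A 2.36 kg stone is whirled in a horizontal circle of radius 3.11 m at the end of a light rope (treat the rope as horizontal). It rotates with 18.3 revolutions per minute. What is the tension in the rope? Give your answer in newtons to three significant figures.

ω = 18.3 rev/min × 2π/60 = 1.916 rad/s, so v = ωr = 1.916 × 3.11 = 5.960 m/s.
The tension is the only horizontal force, so it supplies the full centripetal force: T = m v²/r = 2.36 × (5.960)²/3.11 = 2.36 × 35.52/3.11 = 26.95 N.

27.0 N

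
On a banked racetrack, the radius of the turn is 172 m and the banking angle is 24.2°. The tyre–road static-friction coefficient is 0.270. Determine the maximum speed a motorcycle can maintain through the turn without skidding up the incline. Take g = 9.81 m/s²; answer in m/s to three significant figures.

37.2 m/s

At the maximum speed, friction acts down the slope at its limiting value f = μN. Radially (horizontal, toward centre): N sinθ + μN cosθ = mv²/r. Vertically: N cosθ − μN sinθ = mg.
Dividing: v² = r g (sinθ + μcosθ)/(cosθ − μsinθ).
sinθ + μcosθ = 0.4099 + 0.270×0.9121 = 0.6562; cosθ − μsinθ = 0.9121 − 0.270×0.4099 = 0.8014.
v² = 172 × 9.81 × 0.6562/0.8014 = 1382 m²/s², so v = 37.17 m/s.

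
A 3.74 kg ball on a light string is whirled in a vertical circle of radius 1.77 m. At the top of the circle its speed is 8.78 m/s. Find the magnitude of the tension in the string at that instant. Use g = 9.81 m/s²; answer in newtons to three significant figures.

126 N

At the top, both T and the weight mg point inward (toward the centre), so T + mg = mv²/r.
T = m(v²/r − g) = 3.74 × ((8.78)²/1.77 − 9.81) = 3.74 × (43.55 − 9.81) = 3.74 × 33.74 = 126.2 N.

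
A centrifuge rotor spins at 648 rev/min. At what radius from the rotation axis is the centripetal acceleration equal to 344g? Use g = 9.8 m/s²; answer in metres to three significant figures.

ω = 648 rev/min × 2π/60 = 67.86 rad/s.
a_c = ω²r = 344g ⇒ r = 344 × 9.8 / (67.86)² = 3371/4605 = 0.7321 m.

0.732 m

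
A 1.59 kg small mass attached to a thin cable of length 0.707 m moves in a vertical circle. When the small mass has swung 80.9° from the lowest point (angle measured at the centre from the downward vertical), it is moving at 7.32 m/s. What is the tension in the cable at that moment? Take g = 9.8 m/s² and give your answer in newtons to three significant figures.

Take the radial direction toward the centre of the circle as positive. The component of the weight along the string toward the centre is −mg cos φ (φ measured from the bottom), so Newton's second law along the string gives T − mg cos φ = m v²/r.
cos 80.9° = 0.1582, so T = m(v²/r + g cos φ) = 1.59 × ((7.32)²/0.707 + 9.8 × 0.1582) = 1.59 × (75.79 + (1.550)) = 1.59 × 77.34 = 123.0 N.

123 N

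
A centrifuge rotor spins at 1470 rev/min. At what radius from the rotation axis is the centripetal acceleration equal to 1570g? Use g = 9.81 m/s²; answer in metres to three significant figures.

0.650 m

ω = 1470 rev/min × 2π/60 = 153.9 rad/s.
a_c = ω²r = 1570g ⇒ r = 1570 × 9.81 / (153.9)² = 15400/23700 = 0.6499 m.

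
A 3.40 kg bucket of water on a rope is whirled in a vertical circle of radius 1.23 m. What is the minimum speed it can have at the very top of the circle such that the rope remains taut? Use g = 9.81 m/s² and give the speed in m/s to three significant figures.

At the highest point the centre is directly below, so both the weight and T act inward: T + mg = mv²/r.
At minimum speed T → 0, so mg = mv_min²/r ⇒ v_min = √(g r) = √(9.81 × 1.23) = 3.474 m/s.

3.47 m/s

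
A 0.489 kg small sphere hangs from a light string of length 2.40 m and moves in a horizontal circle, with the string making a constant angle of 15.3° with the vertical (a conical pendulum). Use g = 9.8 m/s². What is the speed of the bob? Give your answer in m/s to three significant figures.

The radius of the circle is r = L sinθ = 2.40 × sin 15.3° = 0.6333 m.
Horizontally T sinθ = mv²/r and vertically T cosθ = mg, so tanθ = v²/(rg).
v = √(r g tanθ) = √(0.6333 × 9.8 × 0.2736) = √1.698 = 1.303 m/s.

1.30 m/s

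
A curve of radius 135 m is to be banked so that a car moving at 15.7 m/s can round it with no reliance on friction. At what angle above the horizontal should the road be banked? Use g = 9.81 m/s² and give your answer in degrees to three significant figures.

10.5°

For a frictionless banked turn: horizontally N sinθ = mv²/r and vertically N cosθ = mg.
Dividing: tanθ = v²/(r g) = (15.7)²/(135 × 9.81) = 246.5/1324 = 0.1861.
θ = arctan(0.1861) = 10.54°.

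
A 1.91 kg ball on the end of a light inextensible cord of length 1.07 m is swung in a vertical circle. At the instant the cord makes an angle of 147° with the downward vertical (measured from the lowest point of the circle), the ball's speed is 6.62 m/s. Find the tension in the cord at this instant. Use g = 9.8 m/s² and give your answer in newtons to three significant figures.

62.5 N

Take the radial direction toward the centre of the circle as positive. The component of the weight along the string toward the centre is −mg cos φ (φ measured from the bottom), so Newton's second law along the string gives T − mg cos φ = m v²/r.
cos 147° = -0.8387, so T = m(v²/r + g cos φ) = 1.91 × ((6.62)²/1.07 + 9.8 × -0.8387) = 1.91 × (40.96 + (-8.219)) = 1.91 × 32.74 = 62.53 N.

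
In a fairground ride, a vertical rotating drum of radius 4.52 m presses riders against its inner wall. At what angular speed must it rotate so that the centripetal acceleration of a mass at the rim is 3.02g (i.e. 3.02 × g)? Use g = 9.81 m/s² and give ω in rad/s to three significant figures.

2.56 rad/s

Centripetal acceleration a_c = ω²r. Setting ω²r = 3.02g:
ω = √(3.02g / r) = √(3.02 × 9.81 / 4.52) = √6.554 = 2.560 rad/s.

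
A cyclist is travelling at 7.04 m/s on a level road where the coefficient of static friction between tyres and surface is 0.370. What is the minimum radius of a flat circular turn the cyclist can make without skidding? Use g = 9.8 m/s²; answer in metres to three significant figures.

At the limit, μ_s m g = m v²/r, so r_min = v²/(μ_s g) = (7.04)²/(0.370 × 9.8) = 49.56/3.626 = 13.67 m.

13.7 m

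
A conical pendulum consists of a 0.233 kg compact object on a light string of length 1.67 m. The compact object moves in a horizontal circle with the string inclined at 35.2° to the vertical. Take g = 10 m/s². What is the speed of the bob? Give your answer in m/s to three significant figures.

The radius of the circle is r = L sinθ = 1.67 × sin 35.2° = 0.9626 m.
Horizontally T sinθ = mv²/r and vertically T cosθ = mg, so tanθ = v²/(rg).
v = √(r g tanθ) = √(0.9626 × 10.0 × 0.7054) = √6.791 = 2.606 m/s.

2.61 m/s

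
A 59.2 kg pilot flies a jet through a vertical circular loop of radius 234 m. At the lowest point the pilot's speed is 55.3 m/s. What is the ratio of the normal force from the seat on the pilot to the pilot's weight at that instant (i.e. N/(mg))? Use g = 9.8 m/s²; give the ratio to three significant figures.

At the bottom, N − mg = mv²/r, so N = m(v²/r + g) and N/(mg) = v²/(rg) + 1 = (55.3)²/(234 × 9.8) + 1 = 1.334 + 1 = 2.334.

2.33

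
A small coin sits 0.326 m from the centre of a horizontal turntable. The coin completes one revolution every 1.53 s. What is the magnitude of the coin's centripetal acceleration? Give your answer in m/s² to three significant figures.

v = 2πr/T = 2π × 0.326/1.53 = 1.339 m/s.
a_c = v²/r = (1.339)²/0.326 = 1.792/0.326 = 5.498 m/s².

5.50 m/s²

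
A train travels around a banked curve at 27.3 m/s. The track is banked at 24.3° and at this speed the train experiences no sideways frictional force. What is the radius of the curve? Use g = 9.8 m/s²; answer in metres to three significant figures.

Frictionless banking: tanθ = v²/(rg), so r = v²/(g tanθ).
r = (27.3)²/(9.8 × tan 24.3°) = 745.3/(9.8 × 0.4515) = 745.3/4.425 = 168.4 m.

168 m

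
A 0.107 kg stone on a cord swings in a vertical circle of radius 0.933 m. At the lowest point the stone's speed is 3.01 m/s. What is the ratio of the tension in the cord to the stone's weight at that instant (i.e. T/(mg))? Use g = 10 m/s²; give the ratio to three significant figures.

At the bottom, T − mg = mv²/r, so T = m(v²/r + g) and T/(mg) = v²/(rg) + 1 = (3.01)²/(0.933 × 10.0) + 1 = 0.9711 + 1 = 1.971.

1.97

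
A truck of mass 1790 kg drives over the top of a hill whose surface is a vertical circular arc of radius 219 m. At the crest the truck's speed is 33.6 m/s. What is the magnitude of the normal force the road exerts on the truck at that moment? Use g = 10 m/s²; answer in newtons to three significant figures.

At the crest the centripetal acceleration points downward (toward the centre of the arc), so mg − N = mv²/r.
N = m(g − v²/r) = 1790 × (10.0 − (33.6)²/219) = 1790 × (10.0 − 5.155) = 1790 × 4.845 = 8672 N.

8670 N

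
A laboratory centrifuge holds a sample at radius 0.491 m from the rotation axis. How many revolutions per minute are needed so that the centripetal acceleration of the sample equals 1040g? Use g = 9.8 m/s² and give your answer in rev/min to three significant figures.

Require ω²r = 1040g, so ω = √(1040 × 9.8/0.491) = 144.1 rad/s.
In rev/min: ω × 60/(2π) = 144.1 × 60/(2π) = 1376 rev/min.

1380 rev/min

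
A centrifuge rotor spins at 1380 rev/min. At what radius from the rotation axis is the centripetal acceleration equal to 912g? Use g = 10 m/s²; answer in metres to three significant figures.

ω = 1380 rev/min × 2π/60 = 144.5 rad/s.
a_c = ω²r = 912g ⇒ r = 912 × 10.0 / (144.5)² = 9120/20880 = 0.4367 m.

0.437 m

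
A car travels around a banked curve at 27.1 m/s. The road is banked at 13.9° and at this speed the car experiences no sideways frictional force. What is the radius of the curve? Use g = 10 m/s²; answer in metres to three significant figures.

Frictionless banking: tanθ = v²/(rg), so r = v²/(g tanθ).
r = (27.1)²/(10.0 × tan 13.9°) = 734.4/(10.0 × 0.2475) = 734.4/2.475 = 296.8 m.

297 m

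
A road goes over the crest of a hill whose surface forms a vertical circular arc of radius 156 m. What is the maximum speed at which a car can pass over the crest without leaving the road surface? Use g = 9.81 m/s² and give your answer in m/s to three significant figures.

At the crest the centre of the circle is below the car, so the net downward (centripetal) force is mg − N = mv²/r.
The car leaves the road when N → 0, giving v_max = √(g r) = √(9.81 × 156) = 39.12 m/s.

39.1 m/s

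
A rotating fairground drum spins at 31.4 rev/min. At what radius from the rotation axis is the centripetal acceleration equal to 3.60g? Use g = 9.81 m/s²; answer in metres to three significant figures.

ω = 31.4 rev/min × 2π/60 = 3.288 rad/s.
a_c = ω²r = 3.60g ⇒ r = 3.60 × 9.81 / (3.288)² = 35.32/10.81 = 3.266 m.

3.27 m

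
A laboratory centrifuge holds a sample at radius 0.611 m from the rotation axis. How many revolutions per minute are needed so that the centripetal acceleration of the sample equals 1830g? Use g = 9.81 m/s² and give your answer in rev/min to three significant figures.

1640 rev/min

Require ω²r = 1830g, so ω = √(1830 × 9.81/0.611) = 171.4 rad/s.
In rev/min: ω × 60/(2π) = 171.4 × 60/(2π) = 1637 rev/min.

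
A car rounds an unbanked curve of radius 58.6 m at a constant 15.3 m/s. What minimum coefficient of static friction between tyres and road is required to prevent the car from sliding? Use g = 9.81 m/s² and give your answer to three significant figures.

0.407

Friction provides the centripetal force: μ_s m g = m v²/r, so μ_s = v²/(g r) = (15.30)²/(9.81 × 58.6) = 234.1/574.9 = 0.4072.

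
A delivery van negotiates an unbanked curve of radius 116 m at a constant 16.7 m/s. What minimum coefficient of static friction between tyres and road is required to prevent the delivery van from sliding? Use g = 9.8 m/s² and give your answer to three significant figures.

Friction provides the centripetal force: μ_s m g = m v²/r, so μ_s = v²/(g r) = (16.70)²/(9.8 × 116) = 278.9/1137 = 0.2453.

0.245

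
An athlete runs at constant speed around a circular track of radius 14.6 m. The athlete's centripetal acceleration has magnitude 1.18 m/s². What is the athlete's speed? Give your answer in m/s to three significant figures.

4.15 m/s

a_c = v²/r ⇒ v = √(a_c · r) = √(1.18 × 14.6) = √17.23 = 4.151 m/s.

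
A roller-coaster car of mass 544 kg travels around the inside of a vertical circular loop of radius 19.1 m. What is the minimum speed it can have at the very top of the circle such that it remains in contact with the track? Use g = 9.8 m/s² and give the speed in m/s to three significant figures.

13.7 m/s

At the highest point the centre is directly below, so both the weight and N act inward: N + mg = mv²/r.
At minimum speed N → 0, so mg = mv_min²/r ⇒ v_min = √(g r) = √(9.8 × 19.1) = 13.68 m/s.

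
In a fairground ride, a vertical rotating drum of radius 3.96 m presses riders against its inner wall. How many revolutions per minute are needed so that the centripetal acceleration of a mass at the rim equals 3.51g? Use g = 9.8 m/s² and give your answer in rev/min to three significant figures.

28.1 rev/min

Require ω²r = 3.51g, so ω = √(3.51 × 9.8/3.96) = 2.947 rad/s.
In rev/min: ω × 60/(2π) = 2.947 × 60/(2π) = 28.14 rev/min.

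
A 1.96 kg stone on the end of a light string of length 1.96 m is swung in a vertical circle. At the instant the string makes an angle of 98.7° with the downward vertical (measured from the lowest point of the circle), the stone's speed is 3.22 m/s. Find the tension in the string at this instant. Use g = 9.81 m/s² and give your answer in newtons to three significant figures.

7.46 N

Take the radial direction toward the centre of the circle as positive. The component of the weight along the string toward the centre is −mg cos φ (φ measured from the bottom), so Newton's second law along the string gives T − mg cos φ = m v²/r.
cos 98.7° = -0.1513, so T = m(v²/r + g cos φ) = 1.96 × ((3.22)²/1.96 + 9.81 × -0.1513) = 1.96 × (5.290 + (-1.484)) = 1.96 × 3.806 = 7.460 N.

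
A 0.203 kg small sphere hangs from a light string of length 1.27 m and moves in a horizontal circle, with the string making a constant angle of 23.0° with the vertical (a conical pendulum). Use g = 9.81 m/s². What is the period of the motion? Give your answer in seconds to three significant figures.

r = L sinθ = 0.4962 m. From T sinθ = mω²r and T cosθ = mg: tanθ = ω²r/g, so ω² = g tanθ / r = g/(L cosθ).
ω = √(g/(L cosθ)) = √(9.81/(1.27 × 0.9205)) = √8.391 = 2.897 rad/s.
Period = 2π/ω = 2.169 s.

2.17 s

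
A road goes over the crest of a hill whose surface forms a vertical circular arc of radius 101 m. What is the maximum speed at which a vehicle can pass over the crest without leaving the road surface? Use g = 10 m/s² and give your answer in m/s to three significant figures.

31.8 m/s

At the crest the centre of the circle is below the vehicle, so the net downward (centripetal) force is mg − N = mv²/r.
The vehicle leaves the road when N → 0, giving v_max = √(g r) = √(10.0 × 101) = 31.78 m/s.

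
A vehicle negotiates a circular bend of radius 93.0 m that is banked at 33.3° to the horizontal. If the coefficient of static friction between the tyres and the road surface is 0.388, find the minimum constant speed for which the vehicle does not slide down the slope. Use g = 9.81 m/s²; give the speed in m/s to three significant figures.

At the minimum speed, friction acts up the slope at its limiting value f = μN. Radially (horizontal, toward centre): N sinθ − μN cosθ = mv²/r. Vertically: N cosθ + μN sinθ = mg.
Dividing: v² = r g (sinθ − μcosθ)/(cosθ + μsinθ).
sinθ − μcosθ = 0.5490 − 0.388×0.8358 = 0.2247; cosθ + μsinθ = 0.8358 + 0.388×0.5490 = 1.049.
v² = 93.0 × 9.81 × 0.2247/1.049 = 195.5 m²/s², so v = 13.98 m/s.

14.0 m/s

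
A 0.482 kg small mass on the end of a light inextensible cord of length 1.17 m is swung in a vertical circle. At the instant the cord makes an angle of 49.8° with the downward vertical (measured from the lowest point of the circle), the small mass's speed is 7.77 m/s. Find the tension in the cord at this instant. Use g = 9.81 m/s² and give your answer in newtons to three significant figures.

Take the radial direction toward the centre of the circle as positive. The component of the weight along the string toward the centre is −mg cos φ (φ measured from the bottom), so Newton's second law along the string gives T − mg cos φ = m v²/r.
cos 49.8° = 0.6455, so T = m(v²/r + g cos φ) = 0.482 × ((7.77)²/1.17 + 9.81 × 0.6455) = 0.482 × (51.60 + (6.332)) = 0.482 × 57.93 = 27.92 N.

27.9 N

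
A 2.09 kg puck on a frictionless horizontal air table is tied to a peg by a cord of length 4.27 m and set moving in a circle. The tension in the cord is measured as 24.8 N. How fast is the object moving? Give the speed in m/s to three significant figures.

7.12 m/s

T = m v²/r ⇒ v = √(T r / m) = √(24.8 × 4.27 / 2.09) = √50.67 = 7.118 m/s.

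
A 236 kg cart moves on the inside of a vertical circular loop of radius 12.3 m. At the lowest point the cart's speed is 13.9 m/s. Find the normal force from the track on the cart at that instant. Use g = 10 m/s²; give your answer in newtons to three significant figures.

At the lowest point, N points up (toward the centre) and the weight mg points down (away from the centre), so the net inward force is N − mg = mv²/r.
N = m(v²/r + g) = 236 × ((13.9)²/12.3 + 10.0) = 236 × (15.71 + 10.0) = 236 × 25.71 = 6067 N.

6070 N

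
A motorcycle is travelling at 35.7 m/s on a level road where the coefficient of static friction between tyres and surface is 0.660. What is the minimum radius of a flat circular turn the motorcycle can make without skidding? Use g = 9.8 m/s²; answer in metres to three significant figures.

197 m

At the limit, μ_s m g = m v²/r, so r_min = v²/(μ_s g) = (35.7)²/(0.660 × 9.8) = 1274/6.468 = 197.0 m.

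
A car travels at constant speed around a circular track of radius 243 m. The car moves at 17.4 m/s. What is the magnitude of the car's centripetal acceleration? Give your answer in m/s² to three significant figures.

a_c = v²/r = (17.40)²/243 = 302.8/243 = 1.246 m/s².

1.25 m/s²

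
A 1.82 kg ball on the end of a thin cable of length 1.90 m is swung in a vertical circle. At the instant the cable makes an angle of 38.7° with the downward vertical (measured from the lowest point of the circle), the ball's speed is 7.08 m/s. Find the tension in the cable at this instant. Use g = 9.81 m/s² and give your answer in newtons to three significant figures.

Take the radial direction toward the centre of the circle as positive. The component of the weight along the string toward the centre is −mg cos φ (φ measured from the bottom), so Newton's second law along the string gives T − mg cos φ = m v²/r.
cos 38.7° = 0.7804, so T = m(v²/r + g cos φ) = 1.82 × ((7.08)²/1.90 + 9.81 × 0.7804) = 1.82 × (26.38 + (7.656)) = 1.82 × 34.04 = 61.95 N.

61.9 N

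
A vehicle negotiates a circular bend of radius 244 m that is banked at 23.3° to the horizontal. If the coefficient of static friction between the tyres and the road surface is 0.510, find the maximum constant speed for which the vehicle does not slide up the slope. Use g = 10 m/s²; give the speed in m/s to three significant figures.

At the maximum speed, friction acts down the slope at its limiting value f = μN. Radially (horizontal, toward centre): N sinθ + μN cosθ = mv²/r. Vertically: N cosθ − μN sinθ = mg.
Dividing: v² = r g (sinθ + μcosθ)/(cosθ − μsinθ).
sinθ + μcosθ = 0.3955 + 0.510×0.9184 = 0.8640; cosθ − μsinθ = 0.9184 − 0.510×0.3955 = 0.7167.
v² = 244 × 10.0 × 0.8640/0.7167 = 2941 m²/s², so v = 54.23 m/s.

54.2 m/s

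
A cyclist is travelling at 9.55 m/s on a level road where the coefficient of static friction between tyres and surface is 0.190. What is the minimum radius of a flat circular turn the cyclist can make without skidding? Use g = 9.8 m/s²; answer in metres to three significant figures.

49.0 m

At the limit, μ_s m g = m v²/r, so r_min = v²/(μ_s g) = (9.55)²/(0.190 × 9.8) = 91.20/1.862 = 48.98 m.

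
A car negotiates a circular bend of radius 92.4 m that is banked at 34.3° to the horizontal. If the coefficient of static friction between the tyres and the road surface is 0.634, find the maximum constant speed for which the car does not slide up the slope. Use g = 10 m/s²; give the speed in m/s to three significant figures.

At the maximum speed, friction acts down the slope at its limiting value f = μN. Radially (horizontal, toward centre): N sinθ + μN cosθ = mv²/r. Vertically: N cosθ − μN sinθ = mg.
Dividing: v² = r g (sinθ + μcosθ)/(cosθ − μsinθ).
sinθ + μcosθ = 0.5635 + 0.634×0.8261 = 1.087; cosθ − μsinθ = 0.8261 − 0.634×0.5635 = 0.4688.
v² = 92.4 × 10.0 × 1.087/0.4688 = 2143 m²/s², so v = 46.29 m/s.

46.3 m/s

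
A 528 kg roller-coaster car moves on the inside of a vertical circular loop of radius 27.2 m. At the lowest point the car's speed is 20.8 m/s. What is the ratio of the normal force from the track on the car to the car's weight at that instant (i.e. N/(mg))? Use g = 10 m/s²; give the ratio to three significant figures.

At the bottom, N − mg = mv²/r, so N = m(v²/r + g) and N/(mg) = v²/(rg) + 1 = (20.8)²/(27.2 × 10.0) + 1 = 1.591 + 1 = 2.591.

2.59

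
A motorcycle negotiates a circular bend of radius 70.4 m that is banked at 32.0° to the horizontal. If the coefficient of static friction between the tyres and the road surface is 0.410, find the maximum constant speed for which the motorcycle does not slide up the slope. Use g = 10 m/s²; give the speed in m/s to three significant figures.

At the maximum speed, friction acts down the slope at its limiting value f = μN. Radially (horizontal, toward centre): N sinθ + μN cosθ = mv²/r. Vertically: N cosθ − μN sinθ = mg.
Dividing: v² = r g (sinθ + μcosθ)/(cosθ − μsinθ).
sinθ + μcosθ = 0.5299 + 0.410×0.8480 = 0.8776; cosθ − μsinθ = 0.8480 − 0.410×0.5299 = 0.6308.
v² = 70.4 × 10.0 × 0.8776/0.6308 = 979.5 m²/s², so v = 31.30 m/s.

31.3 m/s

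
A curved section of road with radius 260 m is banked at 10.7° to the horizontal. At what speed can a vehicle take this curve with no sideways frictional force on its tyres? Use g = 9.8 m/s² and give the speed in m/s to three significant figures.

21.9 m/s

On a frictionless banked curve, N sinθ = mv²/r and N cosθ = mg, so tanθ = v²/(rg).
v = √(r g tanθ) = √(260 × 9.8 × tan 10.7°) = √(260 × 9.8 × 0.1890) = √481.4 = 21.94 m/s.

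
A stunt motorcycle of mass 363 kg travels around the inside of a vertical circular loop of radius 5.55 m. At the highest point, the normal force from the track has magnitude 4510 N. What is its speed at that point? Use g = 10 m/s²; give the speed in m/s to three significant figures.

11.2 m/s

At the top, N + mg = mv²/r, so v = √(r(N/m + g)) = √(5.55 × (4510/363 + 10.0)) = √(5.55 × 22.42) = √124.5 = 11.16 m/s.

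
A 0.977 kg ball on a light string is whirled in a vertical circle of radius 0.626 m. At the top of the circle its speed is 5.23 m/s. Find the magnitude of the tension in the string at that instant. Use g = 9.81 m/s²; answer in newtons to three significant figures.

At the top, both T and the weight mg point inward (toward the centre), so T + mg = mv²/r.
T = m(v²/r − g) = 0.977 × ((5.23)²/0.626 − 9.81) = 0.977 × (43.69 − 9.81) = 0.977 × 33.88 = 33.11 N.

33.1 N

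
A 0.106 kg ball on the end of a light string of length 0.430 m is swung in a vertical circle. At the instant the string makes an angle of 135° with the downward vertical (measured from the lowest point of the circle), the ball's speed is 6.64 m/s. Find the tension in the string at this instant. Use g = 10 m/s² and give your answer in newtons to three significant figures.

Take the radial direction toward the centre of the circle as positive. The component of the weight along the string toward the centre is −mg cos φ (φ measured from the bottom), so Newton's second law along the string gives T − mg cos φ = m v²/r.
cos 135° = -0.7071, so T = m(v²/r + g cos φ) = 0.106 × ((6.64)²/0.430 + 10.0 × -0.7071) = 0.106 × (102.5 + (-7.071)) = 0.106 × 95.46 = 10.12 N.

10.1 N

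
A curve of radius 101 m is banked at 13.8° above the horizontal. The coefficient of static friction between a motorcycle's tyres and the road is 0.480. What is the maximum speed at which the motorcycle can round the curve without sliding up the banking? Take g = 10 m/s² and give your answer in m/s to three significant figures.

28.8 m/s

At the maximum speed, friction acts down the slope at its limiting value f = μN. Radially (horizontal, toward centre): N sinθ + μN cosθ = mv²/r. Vertically: N cosθ − μN sinθ = mg.
Dividing: v² = r g (sinθ + μcosθ)/(cosθ − μsinθ).
sinθ + μcosθ = 0.2385 + 0.480×0.9711 = 0.7047; cosθ − μsinθ = 0.9711 − 0.480×0.2385 = 0.8566.
v² = 101 × 10.0 × 0.7047/0.8566 = 830.8 m²/s², so v = 28.82 m/s.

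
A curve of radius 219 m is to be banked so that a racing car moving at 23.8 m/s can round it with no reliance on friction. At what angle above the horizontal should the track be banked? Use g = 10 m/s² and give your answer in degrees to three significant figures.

With no friction, the horizontal component of the normal force provides the centripetal force: N sinθ = mv²/r, while N cosθ = mg vertically.
Dividing: tanθ = v²/(r g) = (23.8)²/(219 × 10.0) = 566.4/2190 = 0.2586.
θ = arctan(0.2586) = 14.50°.

14.5°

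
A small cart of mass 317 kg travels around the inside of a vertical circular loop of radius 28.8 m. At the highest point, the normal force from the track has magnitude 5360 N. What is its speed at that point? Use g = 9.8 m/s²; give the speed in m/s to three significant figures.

27.7 m/s

At the top, N + mg = mv²/r, so v = √(r(N/m + g)) = √(28.8 × (5360/317 + 9.8)) = √(28.8 × 26.71) = √769.2 = 27.73 m/s.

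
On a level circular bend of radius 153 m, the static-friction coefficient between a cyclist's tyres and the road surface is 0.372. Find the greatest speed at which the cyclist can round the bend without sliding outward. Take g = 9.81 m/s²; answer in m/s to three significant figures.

On a flat curve, static friction is the only horizontal force, so it must supply the full centripetal force: μ_s m g = m v²/r.
Mass cancels: v_max = √(μ_s g r) = √(0.372 × 9.81 × 153) = √558.3 = 23.63 m/s.

23.6 m/s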